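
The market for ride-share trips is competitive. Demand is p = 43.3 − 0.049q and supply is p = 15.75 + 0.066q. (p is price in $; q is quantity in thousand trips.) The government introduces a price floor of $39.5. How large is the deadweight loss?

Competitive equilibrium: 43.3 − 0.049q = 15.75 + 0.066q → q* = 239.5652, p* = 31.5613.
At the floor p = 39.5, quantity demanded = (43.3 − 39.5)/0.049 = 77.551.
Sellers' marginal cost at q' = 77.551: 15.75 + 0.066·77.551 = 20.8684.
Δq = 239.5652 − 77.551 = 162.0142; wedge = 39.5 − 20.8684 = 18.6316.
Deadweight loss = ½ × 162.0142 × 18.6316 = $1509.29 thousand.

$1509.29 thousand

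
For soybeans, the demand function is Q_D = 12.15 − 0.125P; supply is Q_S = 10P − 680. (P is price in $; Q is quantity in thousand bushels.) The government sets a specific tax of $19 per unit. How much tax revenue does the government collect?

In inverse form: demand P = 97.2 − 8Q, supply P = 68 + 0.1Q.
Competitive equilibrium: 97.2 − 8Q = 68 + 0.1Q → Q* = 3.6049, P* = 68.3605.
With the tax, the buyer price exceeds the seller price by 19: (97.2 − 8Q) − (68 + 0.1Q) = 19 → Q' = 1.2593.
Tax revenue = 19 × 1.2593 = $23.93 thousand.

$23.93 thousand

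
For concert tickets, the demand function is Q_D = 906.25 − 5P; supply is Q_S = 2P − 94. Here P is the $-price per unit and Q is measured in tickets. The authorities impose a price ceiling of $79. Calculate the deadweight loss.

$5715.22

In inverse form: demand P = 181.25 − 0.2Q, supply P = 47 + 0.5Q.
Competitive equilibrium: 181.25 − 0.2Q = 47 + 0.5Q → Q* = 191.7857, P* = 142.8929.
At the ceiling P = 79, quantity supplied = (79 − 47)/0.5 = 64.
Willingness to pay at Q' = 64: 181.25 − 0.2·64 = 168.45.
ΔQ = 191.7857 − 64 = 127.7857; wedge = 168.45 − 79 = 89.45.
The triangle = ½ × 127.7857 × 89.45 = $5715.22.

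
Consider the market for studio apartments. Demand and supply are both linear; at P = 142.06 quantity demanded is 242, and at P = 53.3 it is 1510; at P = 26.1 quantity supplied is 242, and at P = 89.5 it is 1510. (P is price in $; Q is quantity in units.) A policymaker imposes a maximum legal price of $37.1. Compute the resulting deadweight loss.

$33420.81

Demand slope = (53.3 − 142.06)/(1510 − 242) = −0.07, so P = 159 − 0.07Q.
Supply slope = (89.5 − 26.1)/(1510 − 242) = 0.05, so P = 14 + 0.05Q.
Competitive equilibrium: 159 − 0.07Q = 14 + 0.05Q → Q* = 1208.3333, P* = 74.4167.
At the ceiling P = 37.1, quantity supplied = (37.1 − 14)/0.05 = 462.
Willingness to pay at Q' = 462: 159 − 0.07·462 = 126.66.
ΔQ = 1208.3333 − 462 = 746.3333; wedge = 126.66 − 37.1 = 89.56.
Welfare loss = ½ × 746.3333 × 89.56 = $33420.81.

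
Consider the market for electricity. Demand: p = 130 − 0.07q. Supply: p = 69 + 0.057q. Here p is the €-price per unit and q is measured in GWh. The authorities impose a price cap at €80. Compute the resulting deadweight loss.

€5242.56

Competitive equilibrium: 130 − 0.07q = 69 + 0.057q → q* = 480.31496, p* = 96.37795.
At the ceiling p = 80, quantity supplied = (80 − 69)/0.057 = 192.98246.
Willingness to pay at q' = 192.98246: 130 − 0.07·192.98246 = 116.49123.
Δq = 480.31496 − 192.98246 = 287.3325; wedge = 116.49123 − 80 = 36.49123.
DWL = ½ × 287.3325 × 36.49123 = €5242.56.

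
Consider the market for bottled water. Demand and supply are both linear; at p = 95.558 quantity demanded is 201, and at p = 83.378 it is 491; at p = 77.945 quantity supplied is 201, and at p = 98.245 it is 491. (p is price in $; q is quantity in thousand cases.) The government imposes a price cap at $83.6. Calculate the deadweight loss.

$327.50 thousand

Demand slope = (83.378 − 95.558)/(491 − 201) = −0.042, so p = 104 − 0.042q.
Supply slope = (98.245 − 77.945)/(491 − 201) = 0.07, so p = 63.875 + 0.07q.
Competitive equilibrium: 104 − 0.042q = 63.875 + 0.07q → q* = 358.2589, p* = 88.9531.
At the ceiling p = 83.6, quantity supplied = (83.6 − 63.875)/0.07 = 281.7857.
Willingness to pay at q' = 281.7857: 104 − 0.042·281.7857 = 92.165.
Δq = 358.2589 − 281.7857 = 76.4732; wedge = 92.165 − 83.6 = 8.565.
Welfare loss = ½ × 76.4732 × 8.565 = $327.50 thousand.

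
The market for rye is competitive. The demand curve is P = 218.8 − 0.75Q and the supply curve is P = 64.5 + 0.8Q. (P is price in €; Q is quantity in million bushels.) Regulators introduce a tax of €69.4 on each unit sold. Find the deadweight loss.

Competitive equilibrium: 218.8 − 0.75Q = 64.5 + 0.8Q → Q* = 99.5484, P* = 144.1387.
With the tax, the buyer price exceeds the seller price by 69.4: (218.8 − 0.75Q) − (64.5 + 0.8Q) = 69.4 → Q' = 54.7742.
ΔQ = 99.5484 − 54.7742 = 44.7742; the wedge equals the tax, 69.4.
Deadweight loss = ½ × 44.7742 × 69.4 = €1553.66 million.

€1553.66 million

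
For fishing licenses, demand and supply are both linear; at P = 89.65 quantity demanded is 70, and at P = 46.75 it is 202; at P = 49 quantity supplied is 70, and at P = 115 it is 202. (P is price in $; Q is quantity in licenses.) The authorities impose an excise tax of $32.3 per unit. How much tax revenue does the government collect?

Demand slope = (46.75 − 89.65)/(202 − 70) = −0.325, so P = 112.4 − 0.325Q.
Supply slope = (115 − 49)/(202 − 70) = 0.5, so P = 14 + 0.5Q.
Competitive equilibrium: 112.4 − 0.325Q = 14 + 0.5Q → Q* = 119.27273, P* = 73.63636.
With the tax, the buyer price exceeds the seller price by 32.3: (112.4 − 0.325Q) − (14 + 0.5Q) = 32.3 → Q' = 80.12121.
Tax revenue = 32.3 × 80.12121 = $2587.92.

$2587.92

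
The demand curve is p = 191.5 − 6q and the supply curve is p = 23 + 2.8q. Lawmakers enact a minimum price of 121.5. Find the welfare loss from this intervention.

Competitive equilibrium: 191.5 − 6q = 23 + 2.8q → q* = 19.1477, p* = 76.6136.
At the floor p = 121.5, quantity demanded = (191.5 − 121.5)/6 = 11.6667.
Sellers' marginal cost at q' = 11.6667: 23 + 2.8·11.6667 = 55.6668.
Δq = 19.1477 − 11.6667 = 7.481; wedge = 121.5 − 55.6668 = 65.8332.
Welfare loss = ½ × 7.481 × 65.8332 = 246.25.

246.25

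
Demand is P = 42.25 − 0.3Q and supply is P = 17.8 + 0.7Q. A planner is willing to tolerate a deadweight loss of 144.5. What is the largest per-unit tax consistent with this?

17

Competitive equilibrium: 42.25 − 0.3Q = 17.8 + 0.7Q → Q* = 24.45, P* = 34.915.
A tax t gives ΔQ = t/1 and wedge t, so DWL = t²/2.
t²/2 = 144.5 → t² = 289 → t = 17.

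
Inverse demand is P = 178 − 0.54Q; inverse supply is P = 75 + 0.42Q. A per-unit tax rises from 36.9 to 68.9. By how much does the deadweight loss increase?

Competitive equilibrium: 178 − 0.54Q = 75 + 0.42Q → Q* = 107.2917, P* = 120.0625.
For a per-unit tax t: ΔQ = t/0.96, so DWL = ½·t·(t/0.96) = t²/1.92.
At t = 36.9: DWL = 709.172. At t = 68.9: DWL = 2472.505.
Increase = 2472.505 − 709.172 = 1763.33.

1763.33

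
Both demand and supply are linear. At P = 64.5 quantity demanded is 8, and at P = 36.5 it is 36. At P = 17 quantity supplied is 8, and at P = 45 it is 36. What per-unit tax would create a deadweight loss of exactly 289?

34

Demand slope = (36.5 − 64.5)/(36 − 8) = −1, so P = 72.5 − Q.
Supply slope = (45 − 17)/(36 − 8) = 1, so P = 9 + Q.
Competitive equilibrium: 72.5 − Q = 9 + Q → Q* = 31.75, P* = 40.75.
A tax t gives ΔQ = t/2 and wedge t, so DWL = t²/4.
t²/4 = 289 → t² = 1156 → t = 34.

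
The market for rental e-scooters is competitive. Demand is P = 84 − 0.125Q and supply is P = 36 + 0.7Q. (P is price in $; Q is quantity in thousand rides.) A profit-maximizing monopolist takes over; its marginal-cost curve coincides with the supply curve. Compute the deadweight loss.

Competitive equilibrium: 84 − 0.125Q = 36 + 0.7Q → Q* = 58.1818, P* = 76.7273.
Marginal revenue: MR = 84 − 0.25Q. Set MR = MC: 84 − 0.25Q = 36 + 0.7Q → Q_m = 50.5263.
Price P_m = 84 − 0.125·50.5263 = 77.6842; MC(Q_m) = 36 + 0.7·50.5263 = 71.3684.
Competitive Q* = 58.1818, so ΔQ = 7.6555; wedge = 77.6842 − 71.3684 = 6.3158.
DWL = ½ × 7.6555 × 6.3158 = $24.18 thousand.

$24.18 thousand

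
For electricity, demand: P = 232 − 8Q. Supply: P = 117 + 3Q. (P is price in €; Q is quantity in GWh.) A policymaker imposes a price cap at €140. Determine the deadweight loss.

Competitive equilibrium: 232 − 8Q = 117 + 3Q → Q* = 10.4545, P* = 148.3636.
At the ceiling P = 140, quantity supplied = (140 − 117)/3 = 7.6667.
Willingness to pay at Q' = 7.6667: 232 − 8·7.6667 = 170.6664.
ΔQ = 10.4545 − 7.6667 = 2.7878; wedge = 170.6664 − 140 = 30.6664.
Deadweight loss = ½ × 2.7878 × 30.6664 = €42.75.

€42.75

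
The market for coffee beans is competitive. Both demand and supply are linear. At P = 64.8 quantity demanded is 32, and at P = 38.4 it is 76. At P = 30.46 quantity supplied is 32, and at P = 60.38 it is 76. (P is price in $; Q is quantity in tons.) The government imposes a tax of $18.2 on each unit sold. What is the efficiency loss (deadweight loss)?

Demand slope = (38.4 − 64.8)/(76 − 32) = −0.6, so P = 84 − 0.6Q.
Supply slope = (60.38 − 30.46)/(76 − 32) = 0.68, so P = 8.7 + 0.68Q.
Competitive equilibrium: 84 − 0.6Q = 8.7 + 0.68Q → Q* = 58.8281, P* = 48.7031.
With the tax, the buyer price exceeds the seller price by 18.2: (84 − 0.6Q) − (8.7 + 0.68Q) = 18.2 → Q' = 44.6094.
ΔQ = 58.8281 − 44.6094 = 14.2187; the wedge equals the tax, 18.2.
The triangle = ½ × 14.2187 × 18.2 = $129.39.

$129.39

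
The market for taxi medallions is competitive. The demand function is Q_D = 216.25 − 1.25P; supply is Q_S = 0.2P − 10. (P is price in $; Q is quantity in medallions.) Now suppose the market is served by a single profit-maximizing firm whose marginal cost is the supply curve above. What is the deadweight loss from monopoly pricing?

$19.16

In inverse form: demand P = 173 − 0.8Q, supply P = 50 + 5Q.
Competitive equilibrium: 173 − 0.8Q = 50 + 5Q → Q* = 21.2069, P* = 156.0345.
Marginal revenue: MR = 173 − 1.6Q. Set MR = MC: 173 − 1.6Q = 50 + 5Q → Q_m = 18.6364.
Price P_m = 173 − 0.8·18.6364 = 158.0909; MC(Q_m) = 50 + 5·18.6364 = 143.182.
Competitive Q* = 21.2069, so ΔQ = 2.5705; wedge = 158.0909 − 143.182 = 14.9089.
Deadweight loss = ½ × 2.5705 × 14.9089 = $19.16.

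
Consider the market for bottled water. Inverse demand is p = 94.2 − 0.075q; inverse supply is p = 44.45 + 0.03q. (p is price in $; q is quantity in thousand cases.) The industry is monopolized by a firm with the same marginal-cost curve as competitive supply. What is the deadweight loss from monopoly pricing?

$2046.18 thousand

Competitive equilibrium: 94.2 − 0.075q = 44.45 + 0.03q → q* = 473.8095, p* = 58.6643.
Marginal revenue: MR = 94.2 − 0.15q. Set MR = MC: 94.2 − 0.15q = 44.45 + 0.03q → q_m = 276.3889.
Price p_m = 94.2 − 0.075·276.3889 = 73.4708; MC(q_m) = 44.45 + 0.03·276.3889 = 52.7417.
Competitive q* = 473.8095, so Δq = 197.4206; wedge = 73.4708 − 52.7417 = 20.7291.
DWL = ½ × 197.4206 × 20.7291 = $2046.18 thousand.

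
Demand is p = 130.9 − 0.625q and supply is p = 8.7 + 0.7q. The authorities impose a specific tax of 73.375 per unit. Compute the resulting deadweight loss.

2031.66

Competitive equilibrium: 130.9 − 0.625q = 8.7 + 0.7q → q* = 92.22642, p* = 73.25849.
With the tax, the buyer price exceeds the seller price by 73.375: (130.9 − 0.625q) − (8.7 + 0.7q) = 73.375 → q' = 36.84906.
Δq = 92.22642 − 36.84906 = 55.37736; the wedge equals the tax, 73.375.
DWL = ½ × 55.37736 × 73.375 = 2031.66.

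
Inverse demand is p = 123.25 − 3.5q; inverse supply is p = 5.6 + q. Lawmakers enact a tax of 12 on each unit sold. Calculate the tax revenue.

281.73

Competitive equilibrium: 123.25 − 3.5q = 5.6 + q → q* = 26.1444, p* = 31.7444.
With the tax, the buyer price exceeds the seller price by 12: (123.25 − 3.5q) − (5.6 + q) = 12 → q' = 23.4778.
Tax revenue = 12 × 23.4778 = 281.73.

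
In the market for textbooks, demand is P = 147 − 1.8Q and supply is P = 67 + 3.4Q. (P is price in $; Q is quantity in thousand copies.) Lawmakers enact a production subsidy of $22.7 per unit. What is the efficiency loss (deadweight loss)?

$49.55 thousand

Competitive equilibrium: 147 − 1.8Q = 67 + 3.4Q → Q* = 15.3846, P* = 119.3077.
The subsidy lowers effective supply by 22.7: P = 44.3 + 3.4Q.
New quantity: 147 − 1.8Q = 44.3 + 3.4Q → Q' = 19.75.
Overproduction ΔQ = 19.75 − 15.3846 = 4.3654; wedge = subsidy = 22.7.
The triangle = ½ × 4.3654 × 22.7 = $49.55 thousand.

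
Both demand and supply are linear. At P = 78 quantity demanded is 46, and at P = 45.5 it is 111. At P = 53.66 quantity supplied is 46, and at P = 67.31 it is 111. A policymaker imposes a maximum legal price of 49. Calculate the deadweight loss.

1132.13

Demand slope = (45.5 − 78)/(111 − 46) = −0.5, so P = 101 − 0.5Q.
Supply slope = (67.31 − 53.66)/(111 − 46) = 0.21, so P = 44 + 0.21Q.
Competitive equilibrium: 101 − 0.5Q = 44 + 0.21Q → Q* = 80.2817, P* = 60.8592.
At the ceiling P = 49, quantity supplied = (49 − 44)/0.21 = 23.8095.
Willingness to pay at Q' = 23.8095: 101 − 0.5·23.8095 = 89.0953.
ΔQ = 80.2817 − 23.8095 = 56.4722; wedge = 89.0953 − 49 = 40.0953.
Welfare loss = ½ × 56.4722 × 40.0953 = 1132.13.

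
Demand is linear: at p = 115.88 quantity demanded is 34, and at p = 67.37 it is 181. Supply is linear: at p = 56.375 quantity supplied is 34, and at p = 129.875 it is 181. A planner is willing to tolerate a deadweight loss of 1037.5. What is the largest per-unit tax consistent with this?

Demand slope = (67.37 − 115.88)/(181 − 34) = −0.33, so p = 127.1 − 0.33q.
Supply slope = (129.875 − 56.375)/(181 − 34) = 0.5, so p = 39.375 + 0.5q.
Competitive equilibrium: 127.1 − 0.33q = 39.375 + 0.5q → q* = 105.6928, p* = 92.2214.
A tax t gives Δq = t/0.83 and wedge t, so DWL = t²/1.66.
t²/1.66 = 1037.5 → t² = 1722.25 → t = 41.5.

41.5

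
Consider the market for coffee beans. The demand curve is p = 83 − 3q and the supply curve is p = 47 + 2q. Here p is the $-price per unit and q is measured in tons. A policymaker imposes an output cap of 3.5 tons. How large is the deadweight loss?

$34.225

Competitive equilibrium: 83 − 3q = 47 + 2q → q* = 7.2, p* = 61.4.
At q = 3.5: demand price = 83 − 3·3.5 = 72.5; supply price = 47 + 2·3.5 = 54.
Δq = 7.2 − 3.5 = 3.7; wedge = 72.5 − 54 = 18.5.
The triangle = ½ × 3.7 × 18.5 = $34.225.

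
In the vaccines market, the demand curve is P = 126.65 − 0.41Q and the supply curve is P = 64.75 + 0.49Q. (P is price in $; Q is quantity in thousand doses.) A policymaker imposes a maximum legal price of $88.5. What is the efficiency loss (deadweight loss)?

$185.59 thousand

Competitive equilibrium: 126.65 − 0.41Q = 64.75 + 0.49Q → Q* = 68.7778, P* = 98.4511.
At the ceiling P = 88.5, quantity supplied = (88.5 − 64.75)/0.49 = 48.4694.
Willingness to pay at Q' = 48.4694: 126.65 − 0.41·48.4694 = 106.7775.
ΔQ = 68.7778 − 48.4694 = 20.3084; wedge = 106.7775 − 88.5 = 18.2775.
Deadweight loss = ½ × 20.3084 × 18.2775 = $185.59 thousand.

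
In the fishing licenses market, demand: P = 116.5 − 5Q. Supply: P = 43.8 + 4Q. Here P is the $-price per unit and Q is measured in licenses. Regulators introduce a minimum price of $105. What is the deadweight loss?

Competitive equilibrium: 116.5 − 5Q = 43.8 + 4Q → Q* = 8.0778, P* = 76.1111.
At the floor P = 105, quantity demanded = (116.5 − 105)/5 = 2.3.
Sellers' marginal cost at Q' = 2.3: 43.8 + 4·2.3 = 53.
ΔQ = 8.0778 − 2.3 = 5.7778; wedge = 105 − 53 = 52.
DWL = ½ × 5.7778 × 52 = $150.22.

$150.22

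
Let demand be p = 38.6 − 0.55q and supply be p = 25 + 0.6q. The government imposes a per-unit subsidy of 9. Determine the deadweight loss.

35.22

Competitive equilibrium: 38.6 − 0.55q = 25 + 0.6q → q* = 11.8261, p* = 32.0957.
The subsidy lowers effective supply by 9: p = 16 + 0.6q.
New quantity: 38.6 − 0.55q = 16 + 0.6q → q' = 19.6522.
Overproduction Δq = 19.6522 − 11.8261 = 7.8261; wedge = subsidy = 9.
DWL = ½ × 7.8261 × 9 = 35.22.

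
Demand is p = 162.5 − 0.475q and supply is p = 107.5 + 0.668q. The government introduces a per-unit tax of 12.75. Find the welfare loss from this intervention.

Competitive equilibrium: 162.5 − 0.475q = 107.5 + 0.668q → q* = 48.119, p* = 139.6435.
With the tax, the buyer price exceeds the seller price by 12.75: (162.5 − 0.475q) − (107.5 + 0.668q) = 12.75 → q' = 36.9641.
Δq = 48.119 − 36.9641 = 11.1549; the wedge equals the tax, 12.75.
Deadweight loss = ½ × 11.1549 × 12.75 = 71.11.

71.11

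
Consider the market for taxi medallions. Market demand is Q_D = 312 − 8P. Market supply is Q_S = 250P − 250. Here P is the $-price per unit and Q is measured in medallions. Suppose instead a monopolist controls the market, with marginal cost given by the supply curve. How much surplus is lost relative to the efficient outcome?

In inverse form: demand P = 39 − 0.125Q, supply P = 1 + 0.004Q.
Competitive equilibrium: 39 − 0.125Q = 1 + 0.004Q → Q* = 294.5736, P* = 2.1783.
Marginal revenue: MR = 39 − 0.25Q. Set MR = MC: 39 − 0.25Q = 1 + 0.004Q → Q_m = 149.6063.
Price P_m = 39 − 0.125·149.6063 = 20.2992; MC(Q_m) = 1 + 0.004·149.6063 = 1.5984.
Competitive Q* = 294.5736, so ΔQ = 144.9673; wedge = 20.2992 − 1.5984 = 18.7008.
The triangle = ½ × 144.9673 × 18.7008 = $1355.50.

$1355.50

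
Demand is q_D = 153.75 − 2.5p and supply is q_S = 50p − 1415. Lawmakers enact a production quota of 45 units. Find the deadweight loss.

In inverse form: demand p = 61.5 − 0.4q, supply p = 28.3 + 0.02q.
Competitive equilibrium: 61.5 − 0.4q = 28.3 + 0.02q → q* = 79.0476, p* = 29.881.
At q = 45: demand price = 61.5 − 0.4·45 = 43.5; supply price = 28.3 + 0.02·45 = 29.2.
Δq = 79.0476 − 45 = 34.0476; wedge = 43.5 − 29.2 = 14.3.
DWL = ½ × 34.0476 × 14.3 = 243.44.

243.44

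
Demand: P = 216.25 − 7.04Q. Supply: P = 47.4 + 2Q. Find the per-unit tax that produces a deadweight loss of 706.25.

113

Competitive equilibrium: 216.25 − 7.04Q = 47.4 + 2Q → Q* = 18.6781, P* = 84.7562.
A tax t gives ΔQ = t/9.04 and wedge t, so DWL = t²/18.08.
t²/18.08 = 706.25 → t² = 12769 → t = 113.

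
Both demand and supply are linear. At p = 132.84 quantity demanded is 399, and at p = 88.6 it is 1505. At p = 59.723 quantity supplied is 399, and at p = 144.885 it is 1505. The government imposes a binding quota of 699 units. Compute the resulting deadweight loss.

6176.46

Demand slope = (88.6 − 132.84)/(1505 − 399) = −0.04, so p = 148.8 − 0.04q.
Supply slope = (144.885 − 59.723)/(1505 − 399) = 0.077, so p = 29 + 0.077q.
Competitive equilibrium: 148.8 − 0.04q = 29 + 0.077q → q* = 1023.9316, p* = 107.8427.
At q = 699: demand price = 148.8 − 0.04·699 = 120.84; supply price = 29 + 0.077·699 = 82.823.
Δq = 1023.9316 − 699 = 324.9316; wedge = 120.84 − 82.823 = 38.017.
Deadweight loss = ½ × 324.9316 × 38.017 = 6176.46.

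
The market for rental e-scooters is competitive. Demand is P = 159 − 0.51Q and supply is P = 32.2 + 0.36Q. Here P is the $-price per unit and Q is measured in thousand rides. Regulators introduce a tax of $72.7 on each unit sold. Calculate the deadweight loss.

Competitive equilibrium: 159 − 0.51Q = 32.2 + 0.36Q → Q* = 145.7471, P* = 84.669.
With the tax, the buyer price exceeds the seller price by 72.7: (159 − 0.51Q) − (32.2 + 0.36Q) = 72.7 → Q' = 62.1839.
ΔQ = 145.7471 − 62.1839 = 83.5632; the wedge equals the tax, 72.7.
Deadweight loss = ½ × 83.5632 × 72.7 = $3037.52 thousand.

$3037.52 thousand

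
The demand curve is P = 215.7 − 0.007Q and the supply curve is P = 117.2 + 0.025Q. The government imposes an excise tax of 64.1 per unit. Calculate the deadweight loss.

64200.16

Competitive equilibrium: 215.7 − 0.007Q = 117.2 + 0.025Q → Q* = 3078.125, P* = 194.1531.
With the tax, the buyer price exceeds the seller price by 64.1: (215.7 − 0.007Q) − (117.2 + 0.025Q) = 64.1 → Q' = 1075.
ΔQ = 3078.125 − 1075 = 2003.125; the wedge equals the tax, 64.1.
Deadweight loss = ½ × 2003.125 × 64.1 = 64200.16.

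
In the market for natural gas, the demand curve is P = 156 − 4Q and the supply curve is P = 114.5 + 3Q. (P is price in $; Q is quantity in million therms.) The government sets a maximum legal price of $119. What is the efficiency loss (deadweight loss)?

Competitive equilibrium: 156 − 4Q = 114.5 + 3Q → Q* = 5.9286, P* = 132.2857.
At the ceiling P = 119, quantity supplied = (119 − 114.5)/3 = 1.5.
Willingness to pay at Q' = 1.5: 156 − 4·1.5 = 150.
ΔQ = 5.9286 − 1.5 = 4.4286; wedge = 150 − 119 = 31.
Deadweight loss = ½ × 4.4286 × 31 = $68.64 million.

$68.64 million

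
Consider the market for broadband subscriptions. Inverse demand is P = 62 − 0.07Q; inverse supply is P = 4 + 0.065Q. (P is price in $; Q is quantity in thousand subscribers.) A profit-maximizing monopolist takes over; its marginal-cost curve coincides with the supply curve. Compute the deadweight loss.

Competitive equilibrium: 62 − 0.07Q = 4 + 0.065Q → Q* = 429.6296, P* = 31.9259.
Marginal revenue: MR = 62 − 0.14Q. Set MR = MC: 62 − 0.14Q = 4 + 0.065Q → Q_m = 282.9268.
Price P_m = 62 − 0.07·282.9268 = 42.1951; MC(Q_m) = 4 + 0.065·282.9268 = 22.3902.
Competitive Q* = 429.6296, so ΔQ = 146.7028; wedge = 42.1951 − 22.3902 = 19.8049.
The triangle = ½ × 146.7028 × 19.8049 = $1452.72 thousand.

$1452.72 thousand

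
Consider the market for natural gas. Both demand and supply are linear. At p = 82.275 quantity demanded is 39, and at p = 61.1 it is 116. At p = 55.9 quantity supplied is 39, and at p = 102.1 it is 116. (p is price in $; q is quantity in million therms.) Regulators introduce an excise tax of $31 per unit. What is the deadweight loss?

$549.14 million

Demand slope = (61.1 − 82.275)/(116 − 39) = −0.275, so p = 93 − 0.275q.
Supply slope = (102.1 − 55.9)/(116 − 39) = 0.6, so p = 32.5 + 0.6q.
Competitive equilibrium: 93 − 0.275q = 32.5 + 0.6q → q* = 69.1429, p* = 73.9857.
With the tax, the buyer price exceeds the seller price by 31: (93 − 0.275q) − (32.5 + 0.6q) = 31 → q' = 33.7143.
Δq = 69.1429 − 33.7143 = 35.4286; the wedge equals the tax, 31.
The triangle = ½ × 35.4286 × 31 = $549.14 million.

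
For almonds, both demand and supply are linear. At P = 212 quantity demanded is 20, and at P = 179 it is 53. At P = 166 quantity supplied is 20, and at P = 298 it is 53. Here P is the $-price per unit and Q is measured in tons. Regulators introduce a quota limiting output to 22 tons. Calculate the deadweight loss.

$129.60

Demand slope = (179 − 212)/(53 − 20) = −1, so P = 232 − Q.
Supply slope = (298 − 166)/(53 − 20) = 4, so P = 86 + 4Q.
Competitive equilibrium: 232 − Q = 86 + 4Q → Q* = 29.2, P* = 202.8.
At Q = 22: demand price = 232 − 1·22 = 210; supply price = 86 + 4·22 = 174.
ΔQ = 29.2 − 22 = 7.2; wedge = 210 − 174 = 36.
The triangle = ½ × 7.2 × 36 = $129.60.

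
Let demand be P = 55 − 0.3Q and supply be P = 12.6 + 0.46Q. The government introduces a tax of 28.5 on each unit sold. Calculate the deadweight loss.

534.375

Competitive equilibrium: 55 − 0.3Q = 12.6 + 0.46Q → Q* = 55.7895, P* = 38.2632.
With the tax, the buyer price exceeds the seller price by 28.5: (55 − 0.3Q) − (12.6 + 0.46Q) = 28.5 → Q' = 18.2895.
ΔQ = 55.7895 − 18.2895 = 37.5; the wedge equals the tax, 28.5.
The triangle = ½ × 37.5 × 28.5 = 534.375.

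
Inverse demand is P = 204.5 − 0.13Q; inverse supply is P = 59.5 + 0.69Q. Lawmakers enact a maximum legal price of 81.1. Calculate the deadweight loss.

8682.78

Competitive equilibrium: 204.5 − 0.13Q = 59.5 + 0.69Q → Q* = 176.8293, P* = 181.5122.
At the ceiling P = 81.1, quantity supplied = (81.1 − 59.5)/0.69 = 31.3043.
Willingness to pay at Q' = 31.3043: 204.5 − 0.13·31.3043 = 200.4304.
ΔQ = 176.8293 − 31.3043 = 145.525; wedge = 200.4304 − 81.1 = 119.3304.
Welfare loss = ½ × 145.525 × 119.3304 = 8682.78.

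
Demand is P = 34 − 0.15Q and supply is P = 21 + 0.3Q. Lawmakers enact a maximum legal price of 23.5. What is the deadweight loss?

Competitive equilibrium: 34 − 0.15Q = 21 + 0.3Q → Q* = 28.8889, P* = 29.6667.
At the ceiling P = 23.5, quantity supplied = (23.5 − 21)/0.3 = 8.3333.
Willingness to pay at Q' = 8.3333: 34 − 0.15·8.3333 = 32.75.
ΔQ = 28.8889 − 8.3333 = 20.5556; wedge = 32.75 − 23.5 = 9.25.
Deadweight loss = ½ × 20.5556 × 9.25 = 95.07.

95.07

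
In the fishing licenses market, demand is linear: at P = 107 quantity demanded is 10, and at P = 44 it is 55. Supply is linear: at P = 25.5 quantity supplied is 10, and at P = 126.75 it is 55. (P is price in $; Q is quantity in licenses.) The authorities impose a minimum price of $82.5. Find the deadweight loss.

$42.55

Demand slope = (44 − 107)/(55 − 10) = −1.4, so P = 121 − 1.4Q.
Supply slope = (126.75 − 25.5)/(55 − 10) = 2.25, so P = 3 + 2.25Q.
Competitive equilibrium: 121 − 1.4Q = 3 + 2.25Q → Q* = 32.3288, P* = 75.7397.
At the floor P = 82.5, quantity demanded = (121 − 82.5)/1.4 = 27.5.
Sellers' marginal cost at Q' = 27.5: 3 + 2.25·27.5 = 64.875.
ΔQ = 32.3288 − 27.5 = 4.8288; wedge = 82.5 − 64.875 = 17.625.
The triangle = ½ × 4.8288 × 17.625 = $42.55.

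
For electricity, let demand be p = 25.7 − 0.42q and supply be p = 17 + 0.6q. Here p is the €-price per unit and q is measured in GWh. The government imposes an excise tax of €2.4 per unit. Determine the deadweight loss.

Competitive equilibrium: 25.7 − 0.42q = 17 + 0.6q → q* = 8.5294, p* = 22.1176.
With the tax, the buyer price exceeds the seller price by 2.4: (25.7 − 0.42q) − (17 + 0.6q) = 2.4 → q' = 6.1765.
Δq = 8.5294 − 6.1765 = 2.3529; the wedge equals the tax, 2.4.
Deadweight loss = ½ × 2.3529 × 2.4 = €2.82.

€2.82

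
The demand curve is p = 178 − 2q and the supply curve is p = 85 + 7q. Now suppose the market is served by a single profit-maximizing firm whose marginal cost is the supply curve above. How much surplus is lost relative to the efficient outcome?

15.88

Competitive equilibrium: 178 − 2q = 85 + 7q → q* = 10.3333, p* = 157.3333.
Marginal revenue: MR = 178 − 4q. Set MR = MC: 178 − 4q = 85 + 7q → q_m = 8.4545.
Price p_m = 178 − 2·8.4545 = 161.091; MC(q_m) = 85 + 7·8.4545 = 144.1815.
Competitive q* = 10.3333, so Δq = 1.8788; wedge = 161.091 − 144.1815 = 16.9095.
Welfare loss = ½ × 1.8788 × 16.9095 = 15.88.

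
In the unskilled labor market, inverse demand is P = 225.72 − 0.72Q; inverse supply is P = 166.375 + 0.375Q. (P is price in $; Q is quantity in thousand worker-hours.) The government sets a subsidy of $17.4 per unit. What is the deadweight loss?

$138.25 thousand

Competitive equilibrium: 225.72 − 0.72Q = 166.375 + 0.375Q → Q* = 54.1963, P* = 186.6986.
The subsidy lowers effective supply by 17.4: P = 148.975 + 0.375Q.
New quantity: 225.72 − 0.72Q = 148.975 + 0.375Q → Q' = 70.0868.
Overproduction ΔQ = 70.0868 − 54.1963 = 15.8905; wedge = subsidy = 17.4.
Deadweight loss = ½ × 15.8905 × 17.4 = $138.25 thousand.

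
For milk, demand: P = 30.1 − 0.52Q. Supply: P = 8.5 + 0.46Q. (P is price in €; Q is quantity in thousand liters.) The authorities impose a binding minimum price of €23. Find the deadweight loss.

€34.47 thousand

Competitive equilibrium: 30.1 − 0.52Q = 8.5 + 0.46Q → Q* = 22.0408, P* = 18.6388.
At the floor P = 23, quantity demanded = (30.1 − 23)/0.52 = 13.6538.
Sellers' marginal cost at Q' = 13.6538: 8.5 + 0.46·13.6538 = 14.7807.
ΔQ = 22.0408 − 13.6538 = 8.387; wedge = 23 − 14.7807 = 8.2193.
Welfare loss = ½ × 8.387 × 8.2193 = €34.47 thousand.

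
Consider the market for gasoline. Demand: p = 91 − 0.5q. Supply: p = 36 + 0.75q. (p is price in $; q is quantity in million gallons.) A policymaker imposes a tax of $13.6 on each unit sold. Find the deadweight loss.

$73.984 million

Competitive equilibrium: 91 − 0.5q = 36 + 0.75q → q* = 44, p* = 69.
With the tax, the buyer price exceeds the seller price by 13.6: (91 − 0.5q) − (36 + 0.75q) = 13.6 → q' = 33.12.
Δq = 44 − 33.12 = 10.88; the wedge equals the tax, 13.6.
Welfare loss = ½ × 10.88 × 13.6 = $73.984 million.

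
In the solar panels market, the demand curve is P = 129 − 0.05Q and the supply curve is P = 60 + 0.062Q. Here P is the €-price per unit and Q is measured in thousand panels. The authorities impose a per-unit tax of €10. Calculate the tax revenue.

€5267.86 thousand

Competitive equilibrium: 129 − 0.05Q = 60 + 0.062Q → Q* = 616.0714, P* = 98.1964.
With the tax, the buyer price exceeds the seller price by 10: (129 − 0.05Q) − (60 + 0.062Q) = 10 → Q' = 526.7857.
Tax revenue = 10 × 526.7857 = €5267.86 thousand.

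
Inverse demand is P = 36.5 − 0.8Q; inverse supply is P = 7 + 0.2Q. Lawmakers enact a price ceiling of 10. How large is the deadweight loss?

105.125

Competitive equilibrium: 36.5 − 0.8Q = 7 + 0.2Q → Q* = 29.5, P* = 12.9.
At the ceiling P = 10, quantity supplied = (10 − 7)/0.2 = 15.
Willingness to pay at Q' = 15: 36.5 − 0.8·15 = 24.5.
ΔQ = 29.5 − 15 = 14.5; wedge = 24.5 − 10 = 14.5.
Welfare loss = ½ × 14.5 × 14.5 = 105.125.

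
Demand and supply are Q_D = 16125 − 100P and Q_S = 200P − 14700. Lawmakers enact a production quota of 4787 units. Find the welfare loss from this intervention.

In inverse form: demand P = 161.25 − 0.01Q, supply P = 73.5 + 0.005Q.
Competitive equilibrium: 161.25 − 0.01Q = 73.5 + 0.005Q → Q* = 5850, P* = 102.75.
At Q = 4787: demand price = 161.25 − 0.01·4787 = 113.38; supply price = 73.5 + 0.005·4787 = 97.435.
ΔQ = 5850 − 4787 = 1063; wedge = 113.38 − 97.435 = 15.945.
The triangle = ½ × 1063 × 15.945 = 8474.77.

8474.77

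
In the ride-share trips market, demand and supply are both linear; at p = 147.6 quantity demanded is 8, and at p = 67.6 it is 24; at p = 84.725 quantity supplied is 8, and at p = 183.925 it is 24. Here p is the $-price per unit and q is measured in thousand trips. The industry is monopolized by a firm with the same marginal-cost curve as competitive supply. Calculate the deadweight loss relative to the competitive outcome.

Demand slope = (67.6 − 147.6)/(24 − 8) = −5, so p = 187.6 − 5q.
Supply slope = (183.925 − 84.725)/(24 − 8) = 6.2, so p = 35.125 + 6.2q.
Competitive equilibrium: 187.6 − 5q = 35.125 + 6.2q → q* = 13.6138, p* = 119.5308.
Marginal revenue: MR = 187.6 − 10q. Set MR = MC: 187.6 − 10q = 35.125 + 6.2q → q_m = 9.412.
Price p_m = 187.6 − 5·9.412 = 140.54; MC(q_m) = 35.125 + 6.2·9.412 = 93.4794.
Competitive q* = 13.6138, so Δq = 4.2018; wedge = 140.54 − 93.4794 = 47.0606.
Welfare loss = ½ × 4.2018 × 47.0606 = $98.87 thousand.

$98.87 thousand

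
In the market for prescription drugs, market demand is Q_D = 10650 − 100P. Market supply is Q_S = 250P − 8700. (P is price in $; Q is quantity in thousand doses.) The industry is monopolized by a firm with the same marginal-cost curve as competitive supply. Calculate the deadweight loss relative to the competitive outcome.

$31875.56 thousand

In inverse form: demand P = 106.5 − 0.01Q, supply P = 34.8 + 0.004Q.
Competitive equilibrium: 106.5 − 0.01Q = 34.8 + 0.004Q → Q* = 5121.4286, P* = 55.2857.
Marginal revenue: MR = 106.5 − 0.02Q. Set MR = MC: 106.5 − 0.02Q = 34.8 + 0.004Q → Q_m = 2987.5.
Price P_m = 106.5 − 0.01·2987.5 = 76.625; MC(Q_m) = 34.8 + 0.004·2987.5 = 46.75.
Competitive Q* = 5121.4286, so ΔQ = 2133.9286; wedge = 76.625 − 46.75 = 29.875.
Welfare loss = ½ × 2133.9286 × 29.875 = $31875.56 thousand.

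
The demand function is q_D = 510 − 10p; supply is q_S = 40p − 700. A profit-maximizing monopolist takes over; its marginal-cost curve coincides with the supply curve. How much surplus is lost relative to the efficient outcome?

886.72

In inverse form: demand p = 51 − 0.1q, supply p = 17.5 + 0.025q.
Competitive equilibrium: 51 − 0.1q = 17.5 + 0.025q → q* = 268, p* = 24.2.
Marginal revenue: MR = 51 − 0.2q. Set MR = MC: 51 − 0.2q = 17.5 + 0.025q → q_m = 148.8889.
Price p_m = 51 − 0.1·148.8889 = 36.1111; MC(q_m) = 17.5 + 0.025·148.8889 = 21.2222.
Competitive q* = 268, so Δq = 119.1111; wedge = 36.1111 − 21.2222 = 14.8889.
Deadweight loss = ½ × 119.1111 × 14.8889 = 886.72.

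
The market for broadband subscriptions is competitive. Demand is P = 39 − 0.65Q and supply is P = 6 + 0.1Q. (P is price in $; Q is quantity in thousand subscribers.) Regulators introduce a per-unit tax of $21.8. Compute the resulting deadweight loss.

$316.83 thousand

Competitive equilibrium: 39 − 0.65Q = 6 + 0.1Q → Q* = 44, P* = 10.4.
With the tax, the buyer price exceeds the seller price by 21.8: (39 − 0.65Q) − (6 + 0.1Q) = 21.8 → Q' = 14.9333.
ΔQ = 44 − 14.9333 = 29.0667; the wedge equals the tax, 21.8.
Welfare loss = ½ × 29.0667 × 21.8 = $316.83 thousand.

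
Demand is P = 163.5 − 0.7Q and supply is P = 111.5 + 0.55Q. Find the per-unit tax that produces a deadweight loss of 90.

15

Competitive equilibrium: 163.5 − 0.7Q = 111.5 + 0.55Q → Q* = 41.6, P* = 134.38.
A tax t gives ΔQ = t/1.25 and wedge t, so DWL = t²/2.5.
t²/2.5 = 90 → t² = 225 → t = 15.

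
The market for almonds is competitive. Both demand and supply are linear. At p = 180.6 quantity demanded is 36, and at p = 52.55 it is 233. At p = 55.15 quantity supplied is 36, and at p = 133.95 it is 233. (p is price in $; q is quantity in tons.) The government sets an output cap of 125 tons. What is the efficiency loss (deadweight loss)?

$487.62

Demand slope = (52.55 − 180.6)/(233 − 36) = −0.65, so p = 204 − 0.65q.
Supply slope = (133.95 − 55.15)/(233 − 36) = 0.4, so p = 40.75 + 0.4q.
Competitive equilibrium: 204 − 0.65q = 40.75 + 0.4q → q* = 155.4762, p* = 102.9405.
At q = 125: demand price = 204 − 0.65·125 = 122.75; supply price = 40.75 + 0.4·125 = 90.75.
Δq = 155.4762 − 125 = 30.4762; wedge = 122.75 − 90.75 = 32.
Welfare loss = ½ × 30.4762 × 32 = $487.62.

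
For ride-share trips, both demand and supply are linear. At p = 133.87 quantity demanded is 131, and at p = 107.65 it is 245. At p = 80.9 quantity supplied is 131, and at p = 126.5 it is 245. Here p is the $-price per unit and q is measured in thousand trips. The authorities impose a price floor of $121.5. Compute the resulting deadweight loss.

$289.14 thousand

Demand slope = (107.65 − 133.87)/(245 − 131) = −0.23, so p = 164 − 0.23q.
Supply slope = (126.5 − 80.9)/(245 − 131) = 0.4, so p = 28.5 + 0.4q.
Competitive equilibrium: 164 − 0.23q = 28.5 + 0.4q → q* = 215.0794, p* = 114.5317.
At the floor p = 121.5, quantity demanded = (164 − 121.5)/0.23 = 184.7826.
Sellers' marginal cost at q' = 184.7826: 28.5 + 0.4·184.7826 = 102.413.
Δq = 215.0794 − 184.7826 = 30.2968; wedge = 121.5 − 102.413 = 19.087.
Deadweight loss = ½ × 30.2968 × 19.087 = $289.14 thousand.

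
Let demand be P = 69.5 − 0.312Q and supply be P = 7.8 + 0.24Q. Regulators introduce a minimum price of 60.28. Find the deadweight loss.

Competitive equilibrium: 69.5 − 0.312Q = 7.8 + 0.24Q → Q* = 111.7754, P* = 34.6261.
At the floor P = 60.28, quantity demanded = (69.5 − 60.28)/0.312 = 29.5513.
Sellers' marginal cost at Q' = 29.5513: 7.8 + 0.24·29.5513 = 14.8923.
ΔQ = 111.7754 − 29.5513 = 82.2241; wedge = 60.28 − 14.8923 = 45.3877.
The triangle = ½ × 82.2241 × 45.3877 = 1865.98.

1865.98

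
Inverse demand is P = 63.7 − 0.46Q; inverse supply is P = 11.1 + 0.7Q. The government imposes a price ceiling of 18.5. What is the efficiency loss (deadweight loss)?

Competitive equilibrium: 63.7 − 0.46Q = 11.1 + 0.7Q → Q* = 45.3448, P* = 42.8414.
At the ceiling P = 18.5, quantity supplied = (18.5 − 11.1)/0.7 = 10.5714.
Willingness to pay at Q' = 10.5714: 63.7 − 0.46·10.5714 = 58.8372.
ΔQ = 45.3448 − 10.5714 = 34.7734; wedge = 58.8372 − 18.5 = 40.3372.
Deadweight loss = ½ × 34.7734 × 40.3372 = 701.33.

701.33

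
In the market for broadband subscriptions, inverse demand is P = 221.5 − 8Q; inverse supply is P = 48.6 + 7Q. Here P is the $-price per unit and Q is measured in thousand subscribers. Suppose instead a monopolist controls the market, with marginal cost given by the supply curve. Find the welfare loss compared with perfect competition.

$120.56 thousand

Competitive equilibrium: 221.5 − 8Q = 48.6 + 7Q → Q* = 11.5267, P* = 129.2867.
Marginal revenue: MR = 221.5 − 16Q. Set MR = MC: 221.5 − 16Q = 48.6 + 7Q → Q_m = 7.5174.
Price P_m = 221.5 − 8·7.5174 = 161.3608; MC(Q_m) = 48.6 + 7·7.5174 = 101.2218.
Competitive Q* = 11.5267, so ΔQ = 4.0093; wedge = 161.3608 − 101.2218 = 60.139.
The triangle = ½ × 4.0093 × 60.139 = $120.56 thousand.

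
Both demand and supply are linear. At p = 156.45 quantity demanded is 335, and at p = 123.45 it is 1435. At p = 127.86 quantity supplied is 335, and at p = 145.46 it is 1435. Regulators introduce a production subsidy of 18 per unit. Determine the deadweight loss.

Demand slope = (123.45 − 156.45)/(1435 − 335) = −0.03, so p = 166.5 − 0.03q.
Supply slope = (145.46 − 127.86)/(1435 − 335) = 0.016, so p = 122.5 + 0.016q.
Competitive equilibrium: 166.5 − 0.03q = 122.5 + 0.016q → q* = 956.5217, p* = 137.8043.
The subsidy lowers effective supply by 18: p = 104.5 + 0.016q.
New quantity: 166.5 − 0.03q = 104.5 + 0.016q → q' = 1347.8261.
Overproduction Δq = 1347.8261 − 956.5217 = 391.3044; wedge = subsidy = 18.
Welfare loss = ½ × 391.3044 × 18 = 3521.74.

3521.74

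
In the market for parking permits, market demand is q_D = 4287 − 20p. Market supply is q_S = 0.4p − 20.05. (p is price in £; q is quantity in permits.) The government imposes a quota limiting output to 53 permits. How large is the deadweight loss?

£165.76

In inverse form: demand p = 214.35 − 0.05q, supply p = 50.125 + 2.5q.
Competitive equilibrium: 214.35 − 0.05q = 50.125 + 2.5q → q* = 64.402, p* = 211.1299.
At q = 53: demand price = 214.35 − 0.05·53 = 211.7; supply price = 50.125 + 2.5·53 = 182.625.
Δq = 64.402 − 53 = 11.402; wedge = 211.7 − 182.625 = 29.075.
Welfare loss = ½ × 11.402 × 29.075 = £165.76.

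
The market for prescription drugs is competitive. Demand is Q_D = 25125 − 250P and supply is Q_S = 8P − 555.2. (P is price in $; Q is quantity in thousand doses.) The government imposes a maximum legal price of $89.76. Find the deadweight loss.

In inverse form: demand P = 100.5 − 0.004Q, supply P = 69.4 + 0.125Q.
Competitive equilibrium: 100.5 − 0.004Q = 69.4 + 0.125Q → Q* = 241.0853, P* = 99.5357.
At the ceiling P = 89.76, quantity supplied = (89.76 − 69.4)/0.125 = 162.88.
Willingness to pay at Q' = 162.88: 100.5 − 0.004·162.88 = 99.8485.
ΔQ = 241.0853 − 162.88 = 78.2053; wedge = 99.8485 − 89.76 = 10.0885.
Welfare loss = ½ × 78.2053 × 10.0885 = $394.49 thousand.

$394.49 thousand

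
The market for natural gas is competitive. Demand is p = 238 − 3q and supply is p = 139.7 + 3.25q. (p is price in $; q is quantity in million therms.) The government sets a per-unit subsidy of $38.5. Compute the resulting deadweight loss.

Competitive equilibrium: 238 − 3q = 139.7 + 3.25q → q* = 15.728, p* = 190.816.
The subsidy lowers effective supply by 38.5: p = 101.2 + 3.25q.
New quantity: 238 − 3q = 101.2 + 3.25q → q' = 21.888.
Overproduction Δq = 21.888 − 15.728 = 6.16; wedge = subsidy = 38.5.
DWL = ½ × 6.16 × 38.5 = $118.58 million.

$118.58 million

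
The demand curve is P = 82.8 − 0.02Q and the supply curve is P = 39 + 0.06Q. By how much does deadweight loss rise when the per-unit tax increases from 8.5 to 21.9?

Competitive equilibrium: 82.8 − 0.02Q = 39 + 0.06Q → Q* = 547.5, P* = 71.85.
For a per-unit tax t: ΔQ = t/0.08, so DWL = ½·t·(t/0.08) = t²/0.16.
At t = 8.5: DWL = 451.563. At t = 21.9: DWL = 2997.563.
Increase = 2997.563 − 451.563 = 2546.

2546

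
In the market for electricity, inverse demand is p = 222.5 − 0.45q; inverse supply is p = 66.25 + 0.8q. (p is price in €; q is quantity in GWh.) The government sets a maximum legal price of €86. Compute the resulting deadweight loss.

Competitive equilibrium: 222.5 − 0.45q = 66.25 + 0.8q → q* = 125, p* = 166.25.
At the ceiling p = 86, quantity supplied = (86 − 66.25)/0.8 = 24.6875.
Willingness to pay at q' = 24.6875: 222.5 − 0.45·24.6875 = 211.3906.
Δq = 125 − 24.6875 = 100.3125; wedge = 211.3906 − 86 = 125.3906.
The triangle = ½ × 100.3125 × 125.3906 = €6289.12.

€6289.12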